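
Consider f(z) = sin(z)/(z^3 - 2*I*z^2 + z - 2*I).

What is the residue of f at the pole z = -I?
Write f(z) = P(z)/Q(z) with P(z) = sin(z) and Q(z) = z^3 - 2*I*z^2 + z - 2*I.
The denominator factors as Q(z) = (z + I)*(z - 2*I)*(z - I), so z = -I is a simple zero of Q and P is analytic there; z = -I is therefore a simple pole and
  Res(f, z₀) = P(z₀)/Q'(z₀).

Q'(z) = 3*z^2 - 4*I*z + 1, so Q'(-I) = -6.
P(-I) = -I*sinh(1).

Res(f, -I) = (-I*sinh(1))/(-6) = I*sinh(1)/6

Final answer: I*sinh(1)/6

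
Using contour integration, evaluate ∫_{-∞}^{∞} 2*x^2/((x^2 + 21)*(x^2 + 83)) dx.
Let f(z) = 2*z^2/((z^2 + 21)*(z^2 + 83)). The denominator has no real zeros and deg Q - deg P = 2 ≥ 2, so the integral of f over the upper semicircle |z| = R tends to 0 as R → ∞. Closing the contour in the upper half-plane,
  ∫_{-∞}^{∞} f(x) dx = 2πi · Σ Res(f, z_k)  over the poles with Im z_k > 0.

Zeros of the denominator: z^2 + 83 = 0 gives z = ±sqrt(83)*I; z^2 + 21 = 0 gives z = ±sqrt(21)*I.
Upper half-plane: z = sqrt(21)*I, z = sqrt(83)*I (simple).

Each pole is a simple zero of Q(z) = z^4 + 104*z^2 + 1743, so Res(f, z₀) = P(z₀)/Q'(z₀) with P(z) = 2*z^2, Q'(z) = 4*z^3 + 208*z:
  Res(f, sqrt(21)*I) = (-42)/(124*sqrt(21)*I) = sqrt(21)*I/62
  Res(f, sqrt(83)*I) = (-166)/(-124*sqrt(83)*I) = -sqrt(83)*I/62

Sum of residues: I*(-sqrt(83) + sqrt(21))/62
∫_{-∞}^{∞} f(x) dx = 2πi · (I*(-sqrt(83) + sqrt(21))/62) = pi*(-sqrt(21) + sqrt(83))/31

Final answer: pi*(-sqrt(21) + sqrt(83))/31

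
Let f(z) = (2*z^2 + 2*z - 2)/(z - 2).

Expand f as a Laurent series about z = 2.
10/(z - 2) + 10 + 2*(z - 2)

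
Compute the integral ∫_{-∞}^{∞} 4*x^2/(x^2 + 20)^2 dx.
sqrt(5)*pi/5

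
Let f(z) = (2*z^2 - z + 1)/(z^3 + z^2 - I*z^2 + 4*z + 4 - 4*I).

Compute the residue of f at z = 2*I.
Write f(z) = P(z)/Q(z) with P(z) = 2*z^2 - z + 1 and Q(z) = z^3 + z^2 - I*z^2 + 4*z + 4 - 4*I.
The denominator factors as Q(z) = (z - 2*I)*(z + 1 - I)*(z + 2*I), so z = 2*I is a simple zero of Q and P is analytic there; z = 2*I is therefore a simple pole and
  Res(f, z₀) = P(z₀)/Q'(z₀).

Q'(z) = 3*z^2 + 2*z - 2*I*z + 4, so Q'(2*I) = -4 + 4*I.
P(2*I) = -7 - 2*I.

Res(f, 2*I) = (-7 - 2*I)/(-4 + 4*I) = 5/8 + 9*I/8

Final answer: 5/8 + 9*I/8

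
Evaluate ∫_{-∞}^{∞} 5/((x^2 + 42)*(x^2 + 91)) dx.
5*pi*(-6*sqrt(91) + 13*sqrt(42))/26754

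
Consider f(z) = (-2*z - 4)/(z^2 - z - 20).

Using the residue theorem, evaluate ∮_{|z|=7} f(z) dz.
By the residue theorem, ∮_C f(z) dz = 2πi · (sum of the residues of f at the poles inside |z| = 7).

The denominator factors as (z + 4)*(z - 5), so the singularities of f are simple poles at z = -4, z = 5.
  |-4|² = 16 < 49 = 7², so this pole is inside the contour.
  |5|² = 25 < 49 = 7², so this pole is inside the contour.

With P(z) = -2*z - 4 and Q(z) = z^2 - z - 20, each pole is simple, so Res(f, z₀) = P(z₀)/Q'(z₀) with Q'(z) = 2*z - 1.
  Res(f, -4) = P(-4)/Q'(-4) = (4)/(-9) = -4/9
  Res(f, 5) = P(5)/Q'(5) = (-14)/(9) = -14/9

Sum of residues inside C: -2
∮_C f(z) dz = 2πi · (-2) = -4*I*pi

Final answer: -4*I*pi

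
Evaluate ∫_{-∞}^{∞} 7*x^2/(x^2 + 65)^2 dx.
7*sqrt(65)*pi/130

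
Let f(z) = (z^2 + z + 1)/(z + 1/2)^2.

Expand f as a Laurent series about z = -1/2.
Put w = z - (-1/2), i.e. z = w - 1/2. The denominator is w^2, so it suffices to rewrite the numerator in powers of w.

P(z) = z^2 + z + 1
P(w - 1/2) = 3/4 + w^2

Dividing each term by w^2:
  f = 3/(4*w^2) + 1

Substituting back w = z + 1/2:
  f(z) = 3/(4*(z + 1/2)^2) + 1

The series is finite because the numerator is a polynomial; the negative powers form the principal part.

Final answer: 3/(4*(z + 1/2)^2) + 1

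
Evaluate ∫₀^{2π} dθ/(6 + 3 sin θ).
Call the integral J. The integrand is 2π-periodic and we integrate over a full period, so shifting θ does not change the value (θ → θ + π/2 turns sin θ into cos θ). Hence
  J = ∫₀^{2π} dθ/(6 + 3 cos θ).
Put z = e^{iθ}: then cos θ = (z + 1/z)/2, dθ = dz/(iz), and z runs once counterclockwise around |z| = 1:
  J = ∮_{|z|=1} 1/(6 + 3*(z + 1/z)/2) · dz/(iz) = (2/i) ∮_{|z|=1} dz/(3*z^2 + 12*z + 3).
The roots of 3*z^2 + 12*z + 3 are z = (-6 ± sqrt(6^2 - 3^2))/3, with sqrt(27) = 3*sqrt(3); their product is 1, so only z₊ = -2 + sqrt(3) lies inside the unit circle (z₋ = -2 - sqrt(3) lies outside).
z₊ is a simple zero of q(z) = 3*z^2 + 12*z + 3, so Res(1/q, z₊) = 1/q'(z₊) with q'(z) = 6*z + 12; and q'(z₊) = 3*(z₊ - z₋) = 6*sqrt(3).
Therefore J = (2/i) · 2πi · 1/(6*sqrt(3)) = 2*pi/(3*sqrt(3)) = 2*sqrt(3)*pi/9

Final answer: 2*sqrt(3)*pi/9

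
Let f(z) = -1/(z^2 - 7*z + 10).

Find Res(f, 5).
Write f(z) = P(z)/Q(z) with P(z) = -1 and Q(z) = z^2 - 7*z + 10.
The denominator factors as Q(z) = (z - 5)*(z - 2), so z = 5 is a simple zero of Q and P is analytic there; z = 5 is therefore a simple pole and
  Res(f, z₀) = P(z₀)/Q'(z₀).

Q'(z) = 2*z - 7, so Q'(5) = 3.
P(5) = -1.

Res(f, 5) = (-1)/(3) = -1/3

Final answer: -1/3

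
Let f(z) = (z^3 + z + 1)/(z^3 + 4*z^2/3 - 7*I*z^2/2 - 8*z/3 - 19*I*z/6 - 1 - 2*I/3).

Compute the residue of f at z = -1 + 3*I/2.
732/485 + 3003*I/970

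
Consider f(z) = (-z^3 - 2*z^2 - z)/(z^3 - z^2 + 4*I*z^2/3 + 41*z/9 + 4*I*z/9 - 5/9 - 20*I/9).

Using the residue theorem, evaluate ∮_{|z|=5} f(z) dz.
By the residue theorem, ∮_C f(z) dz = 2πi · (sum of the residues of f at the poles inside |z| = 5).

The denominator factors as (z - I)*(z - 1/3 - 2*I/3)*(z - 2/3 + 3*I), so the singularities of f are simple poles at z = I, z = 1/3 + 2*I/3, z = 2/3 - 3*I.
  |I|² = 1 < 25 = 5², so this pole is inside the contour.
  |1/3 + 2*I/3|² = 5/9 < 25 = 5², so this pole is inside the contour.
  |2/3 - 3*I|² = 85/9 < 25 = 5², so this pole is inside the contour.

With P(z) = -z^3 - 2*z^2 - z and Q(z) = z^3 - z^2 + 4*I*z^2/3 + 41*z/9 + 4*I*z/9 - 5/9 - 20*I/9, each pole is simple, so Res(f, z₀) = P(z₀)/Q'(z₀) with Q'(z) = 3*z^2 - 2*z + 8*I*z/3 + 41/9 + 4*I/9.
  Res(f, I) = P(I)/Q'(I) = (2)/(-10/9 - 14*I/9) = -45/74 + 63*I/74
  Res(f, 1/3 + 2*I/3) = P(1/3 + 2*I/3)/Q'(1/3 + 2*I/3) = (20/27 - 40*I/27)/(10/9 + 4*I/3) = -70/183 - 160*I/183
  Res(f, 2/3 - 3*I) = P(2/3 - 3*I)/Q'(2/3 - 3*I) = (922/27 - 12*I)/(-130/9 - 34*I/9) = -27211/13542 + 18367*I/13542

Sum of residues inside C: -3 + 4*I/3
∮_C f(z) dz = 2πi · (-3 + 4*I/3) = pi*(-8/3 - 6*I)

Final answer: pi*(-8/3 - 6*I)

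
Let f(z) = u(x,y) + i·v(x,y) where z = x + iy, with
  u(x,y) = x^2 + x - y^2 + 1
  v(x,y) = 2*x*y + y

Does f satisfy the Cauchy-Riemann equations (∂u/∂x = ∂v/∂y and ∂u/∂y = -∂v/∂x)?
∂u/∂x = 2*x + 1
∂v/∂y = 2*x + 1
∂u/∂y = -2*y
∂v/∂x = 2*y
∂u/∂x = ∂v/∂y and ∂u/∂y = -∂v/∂x hold identically; f is analytic.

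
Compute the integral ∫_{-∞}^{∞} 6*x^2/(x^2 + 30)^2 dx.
Let f(z) = 6*z^2/(z^2 + 30)^2. The denominator has no real zeros and deg Q - deg P = 2 ≥ 2, so the integral of f over the upper semicircle |z| = R tends to 0 as R → ∞. Closing the contour in the upper half-plane,
  ∫_{-∞}^{∞} f(x) dx = 2πi · Σ Res(f, z_k)  over the poles with Im z_k > 0.

Zeros of the denominator: z^2 + 30 = 0 gives z = ±sqrt(30)*I.
Upper half-plane: z = sqrt(30)*I (a pole of order 2).

Write f(z) = g(z)/(z - sqrt(30)*I)^2 with g(z) = 6*z^2/(z + sqrt(30)*I)^2. For a double pole, Res(f, z₀) = g'(z₀):
  g'(z) = 12*sqrt(30)*I*z/(z + sqrt(30)*I)^3
  Res(f, sqrt(30)*I) = g'(sqrt(30)*I) = -sqrt(30)*I/20

∫_{-∞}^{∞} f(x) dx = 2πi · (-sqrt(30)*I/20) = sqrt(30)*pi/10

Final answer: sqrt(30)*pi/10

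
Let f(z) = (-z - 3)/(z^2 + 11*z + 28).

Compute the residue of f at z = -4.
1/3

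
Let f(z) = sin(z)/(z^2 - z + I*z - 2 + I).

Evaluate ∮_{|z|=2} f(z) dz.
By the residue theorem, ∮_C f(z) dz = 2πi · (sum of the residues of f at the poles inside |z| = 2).

The denominator factors as (z + 1)*(z - 2 + I), so the singularities of f are simple poles at z = -1, z = 2 - I.
  |-1|² = 1 < 4 = 2², so this pole is inside the contour.
  |2 - I|² = 5 > 4 = 2², so this pole is outside the contour.

With P(z) = sin(z) and Q(z) = z^2 - z + I*z - 2 + I, each pole is simple, so Res(f, z₀) = P(z₀)/Q'(z₀) with Q'(z) = 2*z - 1 + I.
  Res(f, -1) = P(-1)/Q'(-1) = (-sin(1))/(-3 + I) = (3/10 + I/10)*sin(1)

∮_C f(z) dz = 2πi · ((3/10 + I/10)*sin(1)) = pi*(-1/5 + 3*I/5)*sin(1)

Final answer: pi*(-1/5 + 3*I/5)*sin(1)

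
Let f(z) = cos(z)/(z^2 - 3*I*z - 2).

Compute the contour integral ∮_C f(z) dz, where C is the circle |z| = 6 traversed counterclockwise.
By the residue theorem, ∮_C f(z) dz = 2πi · (sum of the residues of f at the poles inside |z| = 6).

The denominator factors as (z - 2*I)*(z - I), so the singularities of f are simple poles at z = 2*I, z = I.
  |2*I|² = 4 < 36 = 6², so this pole is inside the contour.
  |I|² = 1 < 36 = 6², so this pole is inside the contour.

With P(z) = cos(z) and Q(z) = z^2 - 3*I*z - 2, each pole is simple, so Res(f, z₀) = P(z₀)/Q'(z₀) with Q'(z) = 2*z - 3*I.
  Res(f, 2*I) = P(2*I)/Q'(2*I) = (cosh(2))/(I) = -I*cosh(2)
  Res(f, I) = P(I)/Q'(I) = (cosh(1))/(-I) = I*cosh(1)

Sum of residues inside C: -I*cosh(2) + I*cosh(1)
∮_C f(z) dz = 2πi · (-I*cosh(2) + I*cosh(1)) = -2*pi*cosh(1) + 2*pi*cosh(2)

Final answer: -2*pi*cosh(1) + 2*pi*cosh(2)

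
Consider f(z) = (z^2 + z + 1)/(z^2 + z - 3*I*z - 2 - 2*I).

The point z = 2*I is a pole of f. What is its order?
Factor the denominator:
  z^2 + z - 3*I*z - 2 - 2*I = (z - 2*I)*(z + 1 - I)

The numerator P(z) = z^2 + z + 1 has P(2*I) = -3 + 2*I ≠ 0, so no factor of (z - 2*I) cancels.
Near z = 2*I we can therefore write f(z) = g(z)/(z - 2*I) with g analytic at 2*I and g(2*I) ≠ 0 (g is the numerator divided by the remaining denominator factors).

Hence z = 2*I is a pole of order 1.

Final answer: 1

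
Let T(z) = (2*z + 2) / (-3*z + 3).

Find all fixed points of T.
T(z) = z means 2*z + 2 = z*(-3*z + 3), i.e.
  -3*z^2 + z - 2 = 0.
Discriminant: (1)^2 - 4*(-3)*(-2) = -23, so the roots are complex conjugates.
  z = (-1 ± I*sqrt(23))/(2*(-3))
Fixed points: {1/6 - sqrt(23)*I/6, 1/6 + sqrt(23)*I/6}

Final answer: {1/6 - sqrt(23)*I/6, 1/6 + sqrt(23)*I/6}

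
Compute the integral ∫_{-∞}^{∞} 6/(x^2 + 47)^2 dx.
3*sqrt(47)*pi/2209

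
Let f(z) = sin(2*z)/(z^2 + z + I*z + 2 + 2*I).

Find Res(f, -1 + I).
(1/10 + 3*I/10)*sin(2 - 2*I)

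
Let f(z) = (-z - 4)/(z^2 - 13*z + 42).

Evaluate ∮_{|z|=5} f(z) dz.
0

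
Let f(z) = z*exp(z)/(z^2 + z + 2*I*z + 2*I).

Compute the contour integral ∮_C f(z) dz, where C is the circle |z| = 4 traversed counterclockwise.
By the residue theorem, ∮_C f(z) dz = 2πi · (sum of the residues of f at the poles inside |z| = 4).

The denominator factors as (z + 1)*(z + 2*I), so the singularities of f are simple poles at z = -1, z = -2*I.
  |-1|² = 1 < 16 = 4², so this pole is inside the contour.
  |-2*I|² = 4 < 16 = 4², so this pole is inside the contour.

With P(z) = z*exp(z) and Q(z) = z^2 + z + 2*I*z + 2*I, each pole is simple, so Res(f, z₀) = P(z₀)/Q'(z₀) with Q'(z) = 2*z + 1 + 2*I.
  Res(f, -1) = P(-1)/Q'(-1) = (-exp(-1))/(-1 + 2*I) = (1/5 + 2*I/5)*exp(-1)
  Res(f, -2*I) = P(-2*I)/Q'(-2*I) = (-2*I*exp(-2*I))/(1 - 2*I) = (4/5 - 2*I/5)*exp(-2*I)

Sum of residues inside C: (4/5 - 2*I/5)*exp(-2*I) + (1/5 + 2*I/5)*exp(-1)
∮_C f(z) dz = 2πi · ((4/5 - 2*I/5)*exp(-2*I) + (1/5 + 2*I/5)*exp(-1)) = pi*(4/5 + 8*I/5)*exp(-2*I) + pi*(-4/5 + 2*I/5)*exp(-1)

Final answer: pi*(4/5 + 8*I/5)*exp(-2*I) + pi*(-4/5 + 2*I/5)*exp(-1)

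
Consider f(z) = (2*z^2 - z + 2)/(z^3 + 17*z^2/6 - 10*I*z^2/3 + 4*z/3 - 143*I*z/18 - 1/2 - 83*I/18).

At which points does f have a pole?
The singularities of f are the zeros of the denominator. Factoring,
  z^3 + 17*z^2/6 - 10*I*z^2/3 + 4*z/3 - 143*I*z/18 - 1/2 - 83*I/18 = (z + 3/2 - I/3)*(z + 1/3 - 3*I)*(z + 1)
so the candidates are z = -3/2 + I/3, z = -1/3 + 3*I, z = -1.

Check the numerator P(z) = 2*z^2 - z + 2 at each one:
  P(-3/2 + I/3) = 70/9 - 7*I/3 ≠ 0, so z = -3/2 + I/3 is a (simple) pole.
  P(-1/3 + 3*I) = -139/9 - 7*I ≠ 0, so z = -1/3 + 3*I is a (simple) pole.
  P(-1) = 5 ≠ 0, so z = -1 is a (simple) pole.

Poles of f: {-3/2 + I/3, -1, -1/3 + 3*I}

Final answer: {-3/2 + I/3, -1, -1/3 + 3*I}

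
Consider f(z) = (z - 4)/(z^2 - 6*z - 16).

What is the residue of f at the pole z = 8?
Write f(z) = P(z)/Q(z) with P(z) = z - 4 and Q(z) = z^2 - 6*z - 16.
The denominator factors as Q(z) = (z - 8)*(z + 2), so z = 8 is a simple zero of Q and P is analytic there; z = 8 is therefore a simple pole and
  Res(f, z₀) = P(z₀)/Q'(z₀).

Q'(z) = 2*z - 6, so Q'(8) = 10.
P(8) = 4.

Res(f, 8) = (4)/(10) = 2/5

Final answer: 2/5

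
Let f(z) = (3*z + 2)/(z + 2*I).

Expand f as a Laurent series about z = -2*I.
Put w = z - (-2*I), i.e. z = w - 2*I. The denominator is w, so it suffices to rewrite the numerator in powers of w.

P(z) = 3*z + 2
P(w - 2*I) = 2 - 6*I + 3*w

Dividing each term by w:
  f = (2 - 6*I)/w + 3

Substituting back w = z + 2*I:
  f(z) = (2 - 6*I)/(z + 2*I) + 3

The series is finite because the numerator is a polynomial; the negative powers form the principal part, and the coefficient of 1/(z + 2*I) gives Res(f, -2*I) = 2 - 6*I.

Final answer: (2 - 6*I)/(z + 2*I) + 3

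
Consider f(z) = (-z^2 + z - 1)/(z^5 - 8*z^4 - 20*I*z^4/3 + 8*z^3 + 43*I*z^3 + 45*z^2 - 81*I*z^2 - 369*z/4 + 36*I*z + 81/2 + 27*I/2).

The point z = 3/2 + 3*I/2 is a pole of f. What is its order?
Factor the denominator:
  z^5 - 8*z^4 - 20*I*z^4/3 + 8*z^3 + 43*I*z^3 + 45*z^2 - 81*I*z^2 - 369*z/4 + 36*I*z + 81/2 + 27*I/2 = (z - 3/2 - 3*I/2)^4*(z - 2 - 2*I/3)

The numerator P(z) = -z^2 + z - 1 has P(3/2 + 3*I/2) = 1/2 - 3*I ≠ 0, so no factor of (z - 3/2 - 3*I/2) cancels.
Near z = 3/2 + 3*I/2 we can therefore write f(z) = g(z)/(z - 3/2 - 3*I/2)^4 with g analytic at 3/2 + 3*I/2 and g(3/2 + 3*I/2) ≠ 0 (g is the numerator divided by the remaining denominator factors).

Hence z = 3/2 + 3*I/2 is a pole of order 4.

Final answer: 4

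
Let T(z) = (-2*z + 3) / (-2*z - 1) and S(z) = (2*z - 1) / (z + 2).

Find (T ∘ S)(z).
(z - 8)/(5*z)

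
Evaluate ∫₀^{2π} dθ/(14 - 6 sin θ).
sqrt(10)*pi/20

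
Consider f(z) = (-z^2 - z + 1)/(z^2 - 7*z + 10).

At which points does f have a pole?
The singularities of f are the zeros of the denominator. Factoring,
  z^2 - 7*z + 10 = (z - 5)*(z - 2)
so the candidates are z = 5, z = 2.

Check the numerator P(z) = -z^2 - z + 1 at each one:
  P(5) = -29 ≠ 0, so z = 5 is a (simple) pole.
  P(2) = -5 ≠ 0, so z = 2 is a (simple) pole.

Poles of f: {2, 5}

Final answer: {2, 5}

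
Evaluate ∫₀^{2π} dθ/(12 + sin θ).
2*sqrt(143)*pi/143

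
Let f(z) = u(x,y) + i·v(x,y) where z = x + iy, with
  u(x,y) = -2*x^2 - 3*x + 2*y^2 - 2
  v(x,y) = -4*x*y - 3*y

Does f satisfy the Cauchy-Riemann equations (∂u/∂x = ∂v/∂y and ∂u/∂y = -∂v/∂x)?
∂u/∂x = -4*x - 3
∂v/∂y = -4*x - 3
∂u/∂y = 4*y
∂v/∂x = -4*y
∂u/∂x = ∂v/∂y and ∂u/∂y = -∂v/∂x hold identically; f is analytic.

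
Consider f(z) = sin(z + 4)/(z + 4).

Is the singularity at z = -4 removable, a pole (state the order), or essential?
Let u = z + 4. The argument of sin is z + 4 = u, so
  f = sin(u)/u = ((u) - (u)^3/6 + ...)/u = 1 - (1/6)*u^2 + ...
The Laurent expansion about u = 0 has no negative powers; equivalently lim_{z→-4} f(z) = 1 exists and is finite.
So the singularity is removable.

Final answer: removable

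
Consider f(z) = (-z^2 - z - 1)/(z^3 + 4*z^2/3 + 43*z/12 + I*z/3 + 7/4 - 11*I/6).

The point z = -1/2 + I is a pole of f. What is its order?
2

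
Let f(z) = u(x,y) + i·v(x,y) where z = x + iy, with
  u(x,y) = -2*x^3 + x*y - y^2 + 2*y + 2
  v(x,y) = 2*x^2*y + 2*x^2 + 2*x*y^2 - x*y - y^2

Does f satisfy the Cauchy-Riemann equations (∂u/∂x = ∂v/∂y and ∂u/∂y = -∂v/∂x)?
∂u/∂x = -6*x^2 + y
∂v/∂y = 2*x^2 + 4*x*y - x - 2*y
∂u/∂y = x - 2*y + 2
∂v/∂x = 4*x*y + 4*x + 2*y^2 - y
∂u/∂x ≠ ∂v/∂y and ∂u/∂y ≠ -∂v/∂x; the Cauchy-Riemann equations are not satisfied, so f is not analytic.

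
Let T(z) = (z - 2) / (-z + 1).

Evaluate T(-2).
Substitute z = -2:
  numerator:   (-2) - 2 = -4
  denominator: -(-2) + 1 = 3
T(-2) = (-4)/(3) = -4/3

Final answer: -4/3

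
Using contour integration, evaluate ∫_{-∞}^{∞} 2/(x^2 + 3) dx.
Let f(z) = 2/(z^2 + 3). The denominator has no real zeros and deg Q - deg P = 2 ≥ 2, so the integral of f over the upper semicircle |z| = R tends to 0 as R → ∞. Closing the contour in the upper half-plane,
  ∫_{-∞}^{∞} f(x) dx = 2πi · Σ Res(f, z_k)  over the poles with Im z_k > 0.

Zeros of the denominator: z^2 + 3 = 0 gives z = ±sqrt(3)*I.
Upper half-plane: z = sqrt(3)*I (simple).

Each pole is a simple zero of Q(z) = z^2 + 3, so Res(f, z₀) = P(z₀)/Q'(z₀) with P(z) = 2, Q'(z) = 2*z:
  Res(f, sqrt(3)*I) = (2)/(2*sqrt(3)*I) = -sqrt(3)*I/3

∫_{-∞}^{∞} f(x) dx = 2πi · (-sqrt(3)*I/3) = 2*sqrt(3)*pi/3

Final answer: 2*sqrt(3)*pi/3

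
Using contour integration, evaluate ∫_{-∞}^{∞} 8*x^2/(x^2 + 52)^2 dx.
Let f(z) = 8*z^2/(z^2 + 52)^2. The denominator has no real zeros and deg Q - deg P = 2 ≥ 2, so the integral of f over the upper semicircle |z| = R tends to 0 as R → ∞. Closing the contour in the upper half-plane,
  ∫_{-∞}^{∞} f(x) dx = 2πi · Σ Res(f, z_k)  over the poles with Im z_k > 0.

Zeros of the denominator: z^2 + 52 = 0 gives z = ±2*sqrt(13)*I.
Upper half-plane: z = 2*sqrt(13)*I (a pole of order 2).

Write f(z) = g(z)/(z - 2*sqrt(13)*I)^2 with g(z) = 8*z^2/(z + 2*sqrt(13)*I)^2. For a double pole, Res(f, z₀) = g'(z₀):
  g'(z) = 32*sqrt(13)*I*z/(z + 2*sqrt(13)*I)^3
  Res(f, 2*sqrt(13)*I) = g'(2*sqrt(13)*I) = -sqrt(13)*I/13

∫_{-∞}^{∞} f(x) dx = 2πi · (-sqrt(13)*I/13) = 2*sqrt(13)*pi/13

Final answer: 2*sqrt(13)*pi/13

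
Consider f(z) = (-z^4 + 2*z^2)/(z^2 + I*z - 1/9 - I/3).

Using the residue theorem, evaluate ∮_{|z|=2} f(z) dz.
pi*(50/9 - 4*I/3)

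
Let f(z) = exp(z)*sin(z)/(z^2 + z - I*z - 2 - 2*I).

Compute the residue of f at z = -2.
Write f(z) = P(z)/Q(z) with P(z) = exp(z)*sin(z) and Q(z) = z^2 + z - I*z - 2 - 2*I.
The denominator factors as Q(z) = (z - 1 - I)*(z + 2), so z = -2 is a simple zero of Q and P is analytic there; z = -2 is therefore a simple pole and
  Res(f, z₀) = P(z₀)/Q'(z₀).

Q'(z) = 2*z + 1 - I, so Q'(-2) = -3 - I.
P(-2) = -exp(-2)*sin(2).

Res(f, -2) = (-exp(-2)*sin(2))/(-3 - I) = (3/10 - I/10)*exp(-2)*sin(2)

Final answer: (3/10 - I/10)*exp(-2)*sin(2)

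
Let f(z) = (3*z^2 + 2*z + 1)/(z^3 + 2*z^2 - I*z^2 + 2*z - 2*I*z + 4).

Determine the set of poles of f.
The singularities of f are the zeros of the denominator. Factoring,
  z^3 + 2*z^2 - I*z^2 + 2*z - 2*I*z + 4 = (z + 2)*(z + I)*(z - 2*I)
so the candidates are z = -2, z = -I, z = 2*I.

Check the numerator P(z) = 3*z^2 + 2*z + 1 at each one:
  P(-2) = 9 ≠ 0, so z = -2 is a (simple) pole.
  P(-I) = -2 - 2*I ≠ 0, so z = -I is a (simple) pole.
  P(2*I) = -11 + 4*I ≠ 0, so z = 2*I is a (simple) pole.

Poles of f: {-2, -I, 2*I}

Final answer: {-2, -I, 2*I}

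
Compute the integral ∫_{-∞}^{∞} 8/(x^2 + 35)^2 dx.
Let f(z) = 8/(z^2 + 35)^2. The denominator has no real zeros and deg Q - deg P = 4 ≥ 2, so the integral of f over the upper semicircle |z| = R tends to 0 as R → ∞. Closing the contour in the upper half-plane,
  ∫_{-∞}^{∞} f(x) dx = 2πi · Σ Res(f, z_k)  over the poles with Im z_k > 0.

Zeros of the denominator: z^2 + 35 = 0 gives z = ±sqrt(35)*I.
Upper half-plane: z = sqrt(35)*I (a pole of order 2).

Write f(z) = g(z)/(z - sqrt(35)*I)^2 with g(z) = 8/(z + sqrt(35)*I)^2. For a double pole, Res(f, z₀) = g'(z₀):
  g'(z) = -16/(z + sqrt(35)*I)^3
  Res(f, sqrt(35)*I) = g'(sqrt(35)*I) = -2*sqrt(35)*I/1225

∫_{-∞}^{∞} f(x) dx = 2πi · (-2*sqrt(35)*I/1225) = 4*sqrt(35)*pi/1225

Final answer: 4*sqrt(35)*pi/1225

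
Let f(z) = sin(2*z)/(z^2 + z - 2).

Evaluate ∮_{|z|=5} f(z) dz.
2*I*pi*sin(4)/3 + 2*I*pi*sin(2)/3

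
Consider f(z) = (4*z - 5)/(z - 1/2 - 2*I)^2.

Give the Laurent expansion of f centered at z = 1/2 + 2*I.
(-3 + 8*I)/(z - 1/2 - 2*I)^2 + 4/(z - 1/2 - 2*I)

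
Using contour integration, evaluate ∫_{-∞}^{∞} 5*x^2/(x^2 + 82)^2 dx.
Let f(z) = 5*z^2/(z^2 + 82)^2. The denominator has no real zeros and deg Q - deg P = 2 ≥ 2, so the integral of f over the upper semicircle |z| = R tends to 0 as R → ∞. Closing the contour in the upper half-plane,
  ∫_{-∞}^{∞} f(x) dx = 2πi · Σ Res(f, z_k)  over the poles with Im z_k > 0.

Zeros of the denominator: z^2 + 82 = 0 gives z = ±sqrt(82)*I.
Upper half-plane: z = sqrt(82)*I (a pole of order 2).

Write f(z) = g(z)/(z - sqrt(82)*I)^2 with g(z) = 5*z^2/(z + sqrt(82)*I)^2. For a double pole, Res(f, z₀) = g'(z₀):
  g'(z) = 10*sqrt(82)*I*z/(z + sqrt(82)*I)^3
  Res(f, sqrt(82)*I) = g'(sqrt(82)*I) = -5*sqrt(82)*I/328

∫_{-∞}^{∞} f(x) dx = 2πi · (-5*sqrt(82)*I/328) = 5*sqrt(82)*pi/164

Final answer: 5*sqrt(82)*pi/164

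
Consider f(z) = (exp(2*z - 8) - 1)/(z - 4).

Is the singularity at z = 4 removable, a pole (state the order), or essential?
Let u = z - 4. The exponent is 2*z - 8 = 2u, so
  f = (e^(2u) - 1)/u = ((2u) + (2u)^2/2 + (2u)^3/6 + ...)/u = 2 + (2)*u + (4/3)*u^2 + ...
The Laurent expansion about u = 0 has no negative powers; equivalently lim_{z→4} f(z) = 2 exists and is finite.
So the singularity is removable.

Final answer: removable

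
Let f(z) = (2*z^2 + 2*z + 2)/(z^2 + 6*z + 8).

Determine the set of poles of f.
{-4, -2}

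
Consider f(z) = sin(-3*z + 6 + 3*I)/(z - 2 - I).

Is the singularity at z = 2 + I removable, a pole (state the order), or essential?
Let u = z - 2 - I. The argument of sin is -3*z + 6 + 3*I = -3u, so
  f = sin(-3u)/u = ((-3u) - (-3u)^3/6 + ...)/u = -3 + (9/2)*u^2 - ...
The Laurent expansion about u = 0 has no negative powers; equivalently lim_{z→2 + I} f(z) = -3 exists and is finite.
So the singularity is removable.

Final answer: removable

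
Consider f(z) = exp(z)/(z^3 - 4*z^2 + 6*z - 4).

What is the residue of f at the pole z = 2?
Write f(z) = P(z)/Q(z) with P(z) = exp(z) and Q(z) = z^3 - 4*z^2 + 6*z - 4.
The denominator factors as Q(z) = (z - 1 - I)*(z - 1 + I)*(z - 2), so z = 2 is a simple zero of Q and P is analytic there; z = 2 is therefore a simple pole and
  Res(f, z₀) = P(z₀)/Q'(z₀).

Q'(z) = 3*z^2 - 8*z + 6, so Q'(2) = 2.
P(2) = exp(2).

Res(f, 2) = (exp(2))/(2) = exp(2)/2

Final answer: exp(2)/2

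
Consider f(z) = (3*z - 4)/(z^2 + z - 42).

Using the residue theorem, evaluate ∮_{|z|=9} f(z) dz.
By the residue theorem, ∮_C f(z) dz = 2πi · (sum of the residues of f at the poles inside |z| = 9).

The denominator factors as (z - 6)*(z + 7), so the singularities of f are simple poles at z = 6, z = -7.
  |6|² = 36 < 81 = 9², so this pole is inside the contour.
  |-7|² = 49 < 81 = 9², so this pole is inside the contour.

With P(z) = 3*z - 4 and Q(z) = z^2 + z - 42, each pole is simple, so Res(f, z₀) = P(z₀)/Q'(z₀) with Q'(z) = 2*z + 1.
  Res(f, 6) = P(6)/Q'(6) = (14)/(13) = 14/13
  Res(f, -7) = P(-7)/Q'(-7) = (-25)/(-13) = 25/13

Sum of residues inside C: 3
∮_C f(z) dz = 2πi · (3) = 6*I*pi

Final answer: 6*I*pi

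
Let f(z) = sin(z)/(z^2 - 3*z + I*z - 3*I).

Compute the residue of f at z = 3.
Write f(z) = P(z)/Q(z) with P(z) = sin(z) and Q(z) = z^2 - 3*z + I*z - 3*I.
The denominator factors as Q(z) = (z - 3)*(z + I), so z = 3 is a simple zero of Q and P is analytic there; z = 3 is therefore a simple pole and
  Res(f, z₀) = P(z₀)/Q'(z₀).

Q'(z) = 2*z - 3 + I, so Q'(3) = 3 + I.
P(3) = sin(3).

Res(f, 3) = (sin(3))/(3 + I) = (3/10 - I/10)*sin(3)

Final answer: (3/10 - I/10)*sin(3)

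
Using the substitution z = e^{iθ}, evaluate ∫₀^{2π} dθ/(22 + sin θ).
2*sqrt(483)*pi/483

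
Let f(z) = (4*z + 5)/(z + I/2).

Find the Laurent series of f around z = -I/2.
(5 - 2*I)/(z + I/2) + 4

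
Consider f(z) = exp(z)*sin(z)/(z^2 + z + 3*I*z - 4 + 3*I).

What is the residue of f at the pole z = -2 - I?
Write f(z) = P(z)/Q(z) with P(z) = exp(z)*sin(z) and Q(z) = z^2 + z + 3*I*z - 4 + 3*I.
The denominator factors as Q(z) = (z + 2 + I)*(z - 1 + 2*I), so z = -2 - I is a simple zero of Q and P is analytic there; z = -2 - I is therefore a simple pole and
  Res(f, z₀) = P(z₀)/Q'(z₀).

Q'(z) = 2*z + 1 + 3*I, so Q'(-2 - I) = -3 + I.
P(-2 - I) = -exp(-2 - I)*sin(2 + I).

Res(f, -2 - I) = (-exp(-2 - I)*sin(2 + I))/(-3 + I) = (3/10 + I/10)*exp(-2 - I)*sin(2 + I)

Final answer: (3/10 + I/10)*exp(-2 - I)*sin(2 + I)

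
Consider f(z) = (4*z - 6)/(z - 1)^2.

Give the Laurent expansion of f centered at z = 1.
-2/(z - 1)^2 + 4/(z - 1)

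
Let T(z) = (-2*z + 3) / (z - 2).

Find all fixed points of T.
{-sqrt(3), sqrt(3)}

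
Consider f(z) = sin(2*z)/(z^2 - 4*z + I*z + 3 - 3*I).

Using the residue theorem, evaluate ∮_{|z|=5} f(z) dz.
pi*(-2/5 - 4*I/5)*sin(2 - 2*I) + pi*(2/5 + 4*I/5)*sin(6)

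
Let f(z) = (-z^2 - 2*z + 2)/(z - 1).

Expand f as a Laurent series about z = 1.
Put w = z - (1), i.e. z = w + 1. The denominator is w, so it suffices to rewrite the numerator in powers of w.

P(z) = -z^2 - 2*z + 2
P(w + 1) = -1 - 4*w - w^2

Dividing each term by w:
  f = -1/w - 4 - w

Substituting back w = z - 1:
  f(z) = -1/(z - 1) - 4 - (z - 1)

The series is finite because the numerator is a polynomial; the negative powers form the principal part, and the coefficient of 1/(z - 1) gives Res(f, 1) = -1.

Final answer: -1/(z - 1) - 4 - (z - 1)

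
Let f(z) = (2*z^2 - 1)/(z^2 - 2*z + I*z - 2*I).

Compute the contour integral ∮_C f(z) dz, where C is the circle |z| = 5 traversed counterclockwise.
By the residue theorem, ∮_C f(z) dz = 2πi · (sum of the residues of f at the poles inside |z| = 5).

The denominator factors as (z + I)*(z - 2), so the singularities of f are simple poles at z = -I, z = 2.
  |-I|² = 1 < 25 = 5², so this pole is inside the contour.
  |2|² = 4 < 25 = 5², so this pole is inside the contour.

With P(z) = 2*z^2 - 1 and Q(z) = z^2 - 2*z + I*z - 2*I, each pole is simple, so Res(f, z₀) = P(z₀)/Q'(z₀) with Q'(z) = 2*z - 2 + I.
  Res(f, -I) = P(-I)/Q'(-I) = (-3)/(-2 - I) = 6/5 - 3*I/5
  Res(f, 2) = P(2)/Q'(2) = (7)/(2 + I) = 14/5 - 7*I/5

Sum of residues inside C: 4 - 2*I
∮_C f(z) dz = 2πi · (4 - 2*I) = pi*(4 + 8*I)

Final answer: pi*(4 + 8*I)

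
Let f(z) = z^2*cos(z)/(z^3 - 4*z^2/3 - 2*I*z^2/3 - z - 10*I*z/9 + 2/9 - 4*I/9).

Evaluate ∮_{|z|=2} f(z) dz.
By the residue theorem, ∮_C f(z) dz = 2πi · (sum of the residues of f at the poles inside |z| = 2).

The denominator factors as (z - 2 - I)*(z + I/3)*(z + 2/3), so the singularities of f are simple poles at z = 2 + I, z = -I/3, z = -2/3.
  |2 + I|² = 5 > 4 = 2², so this pole is outside the contour.
  |-I/3|² = 1/9 < 4 = 2², so this pole is inside the contour.
  |-2/3|² = 4/9 < 4 = 2², so this pole is inside the contour.

With P(z) = z^2*cos(z) and Q(z) = z^3 - 4*z^2/3 - 2*I*z^2/3 - z - 10*I*z/9 + 2/9 - 4*I/9, each pole is simple, so Res(f, z₀) = P(z₀)/Q'(z₀) with Q'(z) = 3*z^2 - 8*z/3 - 4*I*z/3 - 1 - 10*I/9.
  Res(f, -I/3) = P(-I/3)/Q'(-I/3) = (-cosh(1/3)/9)/(-16/9 - 2*I/9) = (4/65 - I/130)*cosh(1/3)
  Res(f, -2/3) = P(-2/3)/Q'(-2/3) = (4*cos(2/3)/9)/(19/9 - 2*I/9) = (76/365 + 8*I/365)*cos(2/3)

Sum of residues inside C: (4/65 - I/130)*cosh(1/3) + (76/365 + 8*I/365)*cos(2/3)
∮_C f(z) dz = 2πi · ((4/65 - I/130)*cosh(1/3) + (76/365 + 8*I/365)*cos(2/3)) = pi*(1/65 + 8*I/65)*cosh(1/3) + pi*(-16/365 + 152*I/365)*cos(2/3)

Final answer: pi*(1/65 + 8*I/65)*cosh(1/3) + pi*(-16/365 + 152*I/365)*cos(2/3)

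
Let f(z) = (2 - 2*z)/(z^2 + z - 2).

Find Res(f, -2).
Write f(z) = P(z)/Q(z) with P(z) = 2 - 2*z and Q(z) = z^2 + z - 2.
The denominator factors as Q(z) = (z + 2)*(z - 1), so z = -2 is a simple zero of Q and P is analytic there; z = -2 is therefore a simple pole and
  Res(f, z₀) = P(z₀)/Q'(z₀).

Q'(z) = 2*z + 1, so Q'(-2) = -3.
P(-2) = 6.

Res(f, -2) = (6)/(-3) = -2

Final answer: -2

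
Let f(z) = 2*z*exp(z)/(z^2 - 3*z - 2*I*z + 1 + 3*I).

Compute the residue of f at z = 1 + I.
(-2 - 2*I)*exp(1 + I)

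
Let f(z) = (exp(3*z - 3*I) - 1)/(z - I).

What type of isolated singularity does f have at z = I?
Let u = z - I. The exponent is 3*z - 3*I = 3u, so
  f = (e^(3u) - 1)/u = ((3u) + (3u)^2/2 + (3u)^3/6 + ...)/u = 3 + (9/2)*u + (9/2)*u^2 + ...
The Laurent expansion about u = 0 has no negative powers; equivalently lim_{z→I} f(z) = 3 exists and is finite.
So the singularity is removable.

Final answer: removable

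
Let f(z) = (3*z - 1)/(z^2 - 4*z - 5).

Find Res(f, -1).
Write f(z) = P(z)/Q(z) with P(z) = 3*z - 1 and Q(z) = z^2 - 4*z - 5.
The denominator factors as Q(z) = (z - 5)*(z + 1), so z = -1 is a simple zero of Q and P is analytic there; z = -1 is therefore a simple pole and
  Res(f, z₀) = P(z₀)/Q'(z₀).

Q'(z) = 2*z - 4, so Q'(-1) = -6.
P(-1) = -4.

Res(f, -1) = (-4)/(-6) = 2/3

Final answer: 2/3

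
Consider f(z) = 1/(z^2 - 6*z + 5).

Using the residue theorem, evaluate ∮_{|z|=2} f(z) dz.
By the residue theorem, ∮_C f(z) dz = 2πi · (sum of the residues of f at the poles inside |z| = 2).

The denominator factors as (z - 1)*(z - 5), so the singularities of f are simple poles at z = 1, z = 5.
  |1|² = 1 < 4 = 2², so this pole is inside the contour.
  |5|² = 25 > 4 = 2², so this pole is outside the contour.

With P(z) = 1 and Q(z) = z^2 - 6*z + 5, each pole is simple, so Res(f, z₀) = P(z₀)/Q'(z₀) with Q'(z) = 2*z - 6.
  Res(f, 1) = P(1)/Q'(1) = (1)/(-4) = -1/4

∮_C f(z) dz = 2πi · (-1/4) = -I*pi/2

Final answer: -I*pi/2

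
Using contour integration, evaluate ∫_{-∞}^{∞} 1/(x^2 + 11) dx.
Let f(z) = 1/(z^2 + 11). The denominator has no real zeros and deg Q - deg P = 2 ≥ 2, so the integral of f over the upper semicircle |z| = R tends to 0 as R → ∞. Closing the contour in the upper half-plane,
  ∫_{-∞}^{∞} f(x) dx = 2πi · Σ Res(f, z_k)  over the poles with Im z_k > 0.

Zeros of the denominator: z^2 + 11 = 0 gives z = ±sqrt(11)*I.
Upper half-plane: z = sqrt(11)*I (simple).

Each pole is a simple zero of Q(z) = z^2 + 11, so Res(f, z₀) = P(z₀)/Q'(z₀) with P(z) = 1, Q'(z) = 2*z:
  Res(f, sqrt(11)*I) = (1)/(2*sqrt(11)*I) = -sqrt(11)*I/22

∫_{-∞}^{∞} f(x) dx = 2πi · (-sqrt(11)*I/22) = sqrt(11)*pi/11

Final answer: sqrt(11)*pi/11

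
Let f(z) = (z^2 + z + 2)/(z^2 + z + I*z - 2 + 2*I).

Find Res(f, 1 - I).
Write f(z) = P(z)/Q(z) with P(z) = z^2 + z + 2 and Q(z) = z^2 + z + I*z - 2 + 2*I.
The denominator factors as Q(z) = (z + 2)*(z - 1 + I), so z = 1 - I is a simple zero of Q and P is analytic there; z = 1 - I is therefore a simple pole and
  Res(f, z₀) = P(z₀)/Q'(z₀).

Q'(z) = 2*z + 1 + I, so Q'(1 - I) = 3 - I.
P(1 - I) = 3 - 3*I.

Res(f, 1 - I) = (3 - 3*I)/(3 - I) = 6/5 - 3*I/5

Final answer: 6/5 - 3*I/5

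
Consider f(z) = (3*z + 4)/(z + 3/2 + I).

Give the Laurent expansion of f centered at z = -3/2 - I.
Put w = z - (-3/2 - I), i.e. z = w - 3/2 - I. The denominator is w, so it suffices to rewrite the numerator in powers of w.

P(z) = 3*z + 4
P(w - 3/2 - I) = -1/2 - 3*I + 3*w

Dividing each term by w:
  f = (-1/2 - 3*I)/w + 3

Substituting back w = z + 3/2 + I:
  f(z) = (-1/2 - 3*I)/(z + 3/2 + I) + 3

The series is finite because the numerator is a polynomial; the negative powers form the principal part, and the coefficient of 1/(z + 3/2 + I) gives Res(f, -3/2 - I) = -1/2 - 3*I.

Final answer: (-1/2 - 3*I)/(z + 3/2 + I) + 3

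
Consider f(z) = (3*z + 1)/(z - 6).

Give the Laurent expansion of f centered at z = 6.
Put w = z - (6), i.e. z = w + 6. The denominator is w, so it suffices to rewrite the numerator in powers of w.

P(z) = 3*z + 1
P(w + 6) = 19 + 3*w

Dividing each term by w:
  f = 19/w + 3

Substituting back w = z - 6:
  f(z) = 19/(z - 6) + 3

The series is finite because the numerator is a polynomial; the negative powers form the principal part, and the coefficient of 1/(z - 6) gives Res(f, 6) = 19.

Final answer: 19/(z - 6) + 3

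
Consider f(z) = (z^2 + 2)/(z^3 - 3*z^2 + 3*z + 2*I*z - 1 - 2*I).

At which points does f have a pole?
The singularities of f are the zeros of the denominator. Factoring,
  z^3 - 3*z^2 + 3*z + 2*I*z - 1 - 2*I = (z - I)*(z - 2 + I)*(z - 1)
so the candidates are z = I, z = 2 - I, z = 1.

Check the numerator P(z) = z^2 + 2 at each one:
  P(I) = 1 ≠ 0, so z = I is a (simple) pole.
  P(2 - I) = 5 - 4*I ≠ 0, so z = 2 - I is a (simple) pole.
  P(1) = 3 ≠ 0, so z = 1 is a (simple) pole.

Poles of f: {I, 1, 2 - I}

Final answer: {I, 1, 2 - I}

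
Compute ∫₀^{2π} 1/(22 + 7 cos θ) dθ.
Let J = ∫₀^{2π} dθ/(22 + 7 cos θ).
Put z = e^{iθ}: then cos θ = (z + 1/z)/2, dθ = dz/(iz), and z runs once counterclockwise around |z| = 1:
  J = ∮_{|z|=1} 1/(22 + 7*(z + 1/z)/2) · dz/(iz) = (2/i) ∮_{|z|=1} dz/(7*z^2 + 44*z + 7).
The roots of 7*z^2 + 44*z + 7 are z = (-22 ± sqrt(22^2 - 7^2))/7, with sqrt(435) = sqrt(435); their product is 1, so only z₊ = -22/7 + sqrt(435)/7 lies inside the unit circle (z₋ = -22/7 - sqrt(435)/7 lies outside).
z₊ is a simple zero of q(z) = 7*z^2 + 44*z + 7, so Res(1/q, z₊) = 1/q'(z₊) with q'(z) = 14*z + 44; and q'(z₊) = 7*(z₊ - z₋) = 2*sqrt(435).
Therefore J = (2/i) · 2πi · 1/(2*sqrt(435)) = 2*pi/(sqrt(435)) = 2*sqrt(435)*pi/435

Final answer: 2*sqrt(435)*pi/435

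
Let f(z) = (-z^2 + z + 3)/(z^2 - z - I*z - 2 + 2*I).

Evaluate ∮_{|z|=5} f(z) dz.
By the residue theorem, ∮_C f(z) dz = 2πi · (sum of the residues of f at the poles inside |z| = 5).

The denominator factors as (z - 2)*(z + 1 - I), so the singularities of f are simple poles at z = 2, z = -1 + I.
  |2|² = 4 < 25 = 5², so this pole is inside the contour.
  |-1 + I|² = 2 < 25 = 5², so this pole is inside the contour.

With P(z) = -z^2 + z + 3 and Q(z) = z^2 - z - I*z - 2 + 2*I, each pole is simple, so Res(f, z₀) = P(z₀)/Q'(z₀) with Q'(z) = 2*z - 1 - I.
  Res(f, 2) = P(2)/Q'(2) = (1)/(3 - I) = 3/10 + I/10
  Res(f, -1 + I) = P(-1 + I)/Q'(-1 + I) = (2 + 3*I)/(-3 + I) = -3/10 - 11*I/10

Sum of residues inside C: -I
∮_C f(z) dz = 2πi · (-I) = 2*pi

Final answer: 2*pi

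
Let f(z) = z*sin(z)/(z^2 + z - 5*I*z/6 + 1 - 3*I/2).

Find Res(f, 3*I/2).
Write f(z) = P(z)/Q(z) with P(z) = z*sin(z) and Q(z) = z^2 + z - 5*I*z/6 + 1 - 3*I/2.
The denominator factors as Q(z) = (z - 3*I/2)*(z + 1 + 2*I/3), so z = 3*I/2 is a simple zero of Q and P is analytic there; z = 3*I/2 is therefore a simple pole and
  Res(f, z₀) = P(z₀)/Q'(z₀).

Q'(z) = 2*z + 1 - 5*I/6, so Q'(3*I/2) = 1 + 13*I/6.
P(3*I/2) = -3*sinh(3/2)/2.

Res(f, 3*I/2) = (-3*sinh(3/2)/2)/(1 + 13*I/6) = (-54/205 + 117*I/205)*sinh(3/2)

Final answer: (-54/205 + 117*I/205)*sinh(3/2)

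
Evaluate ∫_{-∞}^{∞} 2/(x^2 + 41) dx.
Let f(z) = 2/(z^2 + 41). The denominator has no real zeros and deg Q - deg P = 2 ≥ 2, so the integral of f over the upper semicircle |z| = R tends to 0 as R → ∞. Closing the contour in the upper half-plane,
  ∫_{-∞}^{∞} f(x) dx = 2πi · Σ Res(f, z_k)  over the poles with Im z_k > 0.

Zeros of the denominator: z^2 + 41 = 0 gives z = ±sqrt(41)*I.
Upper half-plane: z = sqrt(41)*I (simple).

Each pole is a simple zero of Q(z) = z^2 + 41, so Res(f, z₀) = P(z₀)/Q'(z₀) with P(z) = 2, Q'(z) = 2*z:
  Res(f, sqrt(41)*I) = (2)/(2*sqrt(41)*I) = -sqrt(41)*I/41

∫_{-∞}^{∞} f(x) dx = 2πi · (-sqrt(41)*I/41) = 2*sqrt(41)*pi/41

Final answer: 2*sqrt(41)*pi/41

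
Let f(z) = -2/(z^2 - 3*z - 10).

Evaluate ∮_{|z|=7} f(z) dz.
0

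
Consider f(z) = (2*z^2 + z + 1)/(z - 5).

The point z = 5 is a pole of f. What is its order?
Factor the denominator:
  z - 5 = (z - 5)

The numerator P(z) = 2*z^2 + z + 1 has P(5) = 56 ≠ 0, so no factor of (z - 5) cancels.
Near z = 5 we can therefore write f(z) = g(z)/(z - 5) with g analytic at 5 and g(5) ≠ 0 (g is just the numerator).

Hence z = 5 is a pole of order 1.

Final answer: 1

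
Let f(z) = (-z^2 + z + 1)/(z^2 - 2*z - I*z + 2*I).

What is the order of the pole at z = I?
Factor the denominator:
  z^2 - 2*z - I*z + 2*I = (z - I)*(z - 2)

The numerator P(z) = -z^2 + z + 1 has P(I) = 2 + I ≠ 0, so no factor of (z - I) cancels.
Near z = I we can therefore write f(z) = g(z)/(z - I) with g analytic at I and g(I) ≠ 0 (g is the numerator divided by the remaining denominator factors).

Hence z = I is a pole of order 1.

Final answer: 1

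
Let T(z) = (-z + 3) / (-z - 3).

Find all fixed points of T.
{-1 - sqrt(2)*I, -1 + sqrt(2)*I}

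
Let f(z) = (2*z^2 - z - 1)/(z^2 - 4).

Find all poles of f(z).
The singularities of f are the zeros of the denominator. Factoring,
  z^2 - 4 = (z - 2)*(z + 2)
so the candidates are z = 2, z = -2.

Check the numerator P(z) = 2*z^2 - z - 1 at each one:
  P(2) = 5 ≠ 0, so z = 2 is a (simple) pole.
  P(-2) = 9 ≠ 0, so z = -2 is a (simple) pole.

Poles of f: {-2, 2}

Final answer: {-2, 2}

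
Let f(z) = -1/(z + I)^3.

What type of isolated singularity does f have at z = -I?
Write f(z) = g(z)/(z + I)^3 with g(z) = -1.
g is entire and g(-I) = -1 ≠ 0, so no factor of (z + I) cancels: the Laurent expansion of f about z = -I starts at the power -3, i.e. lim_{z→z₀} (z - z₀)^3 f(z) = -1 is finite and nonzero.
So z = -I is a pole of order 3.

Final answer: pole of order 3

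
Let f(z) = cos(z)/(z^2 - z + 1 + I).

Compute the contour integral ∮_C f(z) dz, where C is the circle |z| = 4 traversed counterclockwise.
pi*(4/5 - 2*I/5)*cosh(1) + pi*(-4/5 + 2*I/5)*cos(1 - I)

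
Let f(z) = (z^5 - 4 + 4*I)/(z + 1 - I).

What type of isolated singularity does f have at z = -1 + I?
The numerator vanishes at z = -1 + I ((-1 + I)^5 = 4 - 4*I), so it is divisible by z + 1 - I:
  z^5 - 4 + 4*I = (z + 1 - I)*(z^4 - z^3 + I*z^3 - 2*I*z^2 + 2*z + 2*I*z - 4)
Hence for z ≠ -1 + I, f(z) = z^4 - z^3 + I*z^3 - 2*I*z^2 + 2*z + 2*I*z - 4, a polynomial, and lim_{z→-1 + I} f(z) = -20 is finite.
So the singularity is removable.

Final answer: removable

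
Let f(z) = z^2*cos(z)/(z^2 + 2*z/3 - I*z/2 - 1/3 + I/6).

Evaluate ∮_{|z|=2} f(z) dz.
By the residue theorem, ∮_C f(z) dz = 2πi · (sum of the residues of f at the poles inside |z| = 2).

The denominator factors as (z + 1 - I/2)*(z - 1/3), so the singularities of f are simple poles at z = -1 + I/2, z = 1/3.
  |-1 + I/2|² = 5/4 < 4 = 2², so this pole is inside the contour.
  |1/3|² = 1/9 < 4 = 2², so this pole is inside the contour.

With P(z) = z^2*cos(z) and Q(z) = z^2 + 2*z/3 - I*z/2 - 1/3 + I/6, each pole is simple, so Res(f, z₀) = P(z₀)/Q'(z₀) with Q'(z) = 2*z + 2/3 - I/2.
  Res(f, -1 + I/2) = P(-1 + I/2)/Q'(-1 + I/2) = ((3/4 - I)*cos(1 - I/2))/(-4/3 + I/2) = (-54/73 + 69*I/146)*cos(1 - I/2)
  Res(f, 1/3) = P(1/3)/Q'(1/3) = (cos(1/3)/9)/(4/3 - I/2) = (16/219 + 2*I/73)*cos(1/3)

Sum of residues inside C: (-54/73 + 69*I/146)*cos(1 - I/2) + (16/219 + 2*I/73)*cos(1/3)
∮_C f(z) dz = 2πi · ((-54/73 + 69*I/146)*cos(1 - I/2) + (16/219 + 2*I/73)*cos(1/3)) = pi*(-69/73 - 108*I/73)*cos(1 - I/2) + pi*(-4/73 + 32*I/219)*cos(1/3)

Final answer: pi*(-69/73 - 108*I/73)*cos(1 - I/2) + pi*(-4/73 + 32*I/219)*cos(1/3)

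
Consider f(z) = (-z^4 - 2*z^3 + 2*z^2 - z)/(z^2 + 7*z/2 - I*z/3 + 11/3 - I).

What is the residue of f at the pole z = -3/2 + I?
Write f(z) = P(z)/Q(z) with P(z) = -z^4 - 2*z^3 + 2*z^2 - z and Q(z) = z^2 + 7*z/2 - I*z/3 + 11/3 - I.
The denominator factors as Q(z) = (z + 3/2 - I)*(z + 2 + 2*I/3), so z = -3/2 + I is a simple zero of Q and P is analytic there; z = -3/2 + I is therefore a simple pole and
  Res(f, z₀) = P(z₀)/Q'(z₀).

Q'(z) = 2*z + 7/2 - I/3, so Q'(-3/2 + I) = 1/2 + 5*I/3.
P(-3/2 + I) = 147/16 - 11*I.

Res(f, -3/2 + I) = (147/16 - 11*I)/(1/2 + 5*I/3) = -3957/872 - 2997*I/436

Final answer: -3957/872 - 2997*I/436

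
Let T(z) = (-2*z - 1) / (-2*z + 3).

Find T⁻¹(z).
(3*z + 1)/(2*z - 2)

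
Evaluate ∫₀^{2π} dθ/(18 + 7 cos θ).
Let J = ∫₀^{2π} dθ/(18 + 7 cos θ).
Put z = e^{iθ}: then cos θ = (z + 1/z)/2, dθ = dz/(iz), and z runs once counterclockwise around |z| = 1:
  J = ∮_{|z|=1} 1/(18 + 7*(z + 1/z)/2) · dz/(iz) = (2/i) ∮_{|z|=1} dz/(7*z^2 + 36*z + 7).
The roots of 7*z^2 + 36*z + 7 are z = (-18 ± sqrt(18^2 - 7^2))/7, with sqrt(275) = 5*sqrt(11); their product is 1, so only z₊ = -18/7 + 5*sqrt(11)/7 lies inside the unit circle (z₋ = -18/7 - 5*sqrt(11)/7 lies outside).
z₊ is a simple zero of q(z) = 7*z^2 + 36*z + 7, so Res(1/q, z₊) = 1/q'(z₊) with q'(z) = 14*z + 36; and q'(z₊) = 7*(z₊ - z₋) = 10*sqrt(11).
Therefore J = (2/i) · 2πi · 1/(10*sqrt(11)) = 2*pi/(5*sqrt(11)) = 2*sqrt(11)*pi/55

Final answer: 2*sqrt(11)*pi/55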